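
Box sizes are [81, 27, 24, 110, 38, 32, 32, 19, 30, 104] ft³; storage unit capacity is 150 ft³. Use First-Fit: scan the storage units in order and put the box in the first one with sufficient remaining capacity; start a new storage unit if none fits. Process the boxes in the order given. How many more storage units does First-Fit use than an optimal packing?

0

First-Fit: [81,27,24] [110,38] [32,32,19,30] [104] → 4 storage units.
Total size 497 ft³; any packing needs at least ⌈497/150⌉ = 4 storage units.
So 4 is already optimal.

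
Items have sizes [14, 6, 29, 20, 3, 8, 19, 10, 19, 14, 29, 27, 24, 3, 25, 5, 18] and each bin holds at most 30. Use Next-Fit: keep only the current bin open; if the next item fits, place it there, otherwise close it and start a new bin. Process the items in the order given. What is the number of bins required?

bin 1: place 14, 16 left
bin 1: place 6, 10 left
bin 2: place 29, 1 left
bin 3: place 20, 10 left
bin 3: place 3, 7 left
bin 4: place 8, 22 left
bin 4: place 19, 3 left
bin 5: place 10, 20 left
bin 5: place 19, 1 left
bin 6: place 14, 16 left
bin 7: place 29, 1 left
bin 8: place 27, 3 left
bin 9: place 24, 6 left
bin 9: place 3, 3 left
bin 10: place 25, 5 left
bin 10: place 5, 0 left
bin 11: place 18, 12 left

11 bins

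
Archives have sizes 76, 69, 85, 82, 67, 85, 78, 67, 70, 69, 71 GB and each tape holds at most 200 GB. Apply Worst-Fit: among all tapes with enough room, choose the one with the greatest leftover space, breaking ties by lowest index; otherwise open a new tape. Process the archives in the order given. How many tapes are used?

Put 76 GB in tape 1; 124 GB remain.
Put 69 GB in tape 1; 55 GB remain.
Put 85 GB in tape 2; 115 GB remain.
Put 82 GB in tape 2; 33 GB remain.
Put 67 GB in tape 3; 133 GB remain.
Put 85 GB in tape 3; 48 GB remain.
Put 78 GB in tape 4; 122 GB remain.
Put 67 GB in tape 4; 55 GB remain.
Put 70 GB in tape 5; 130 GB remain.
Put 69 GB in tape 5; 61 GB remain.
Put 71 GB in tape 6; 129 GB remain.
Final tapes: [76,69] [85,82] [67,85] [78,67] [70,69] [71].

6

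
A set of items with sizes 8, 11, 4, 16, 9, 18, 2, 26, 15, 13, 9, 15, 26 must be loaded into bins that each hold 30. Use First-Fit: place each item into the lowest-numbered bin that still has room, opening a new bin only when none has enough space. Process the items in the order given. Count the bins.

8 → bin 1 (remaining 22)
11 → bin 1 (remaining 11)
4 → bin 1 (remaining 7)
16 → bin 2 (remaining 14)
9 → bin 2 (remaining 5)
18 → bin 3 (remaining 12)
2 → bin 1 (remaining 5)
26 → bin 4 (remaining 4)
15 → bin 5 (remaining 15)
13 → bin 5 (remaining 2)
9 → bin 3 (remaining 3)
15 → bin 6 (remaining 15)
26 → bin 7 (remaining 4)

7 bins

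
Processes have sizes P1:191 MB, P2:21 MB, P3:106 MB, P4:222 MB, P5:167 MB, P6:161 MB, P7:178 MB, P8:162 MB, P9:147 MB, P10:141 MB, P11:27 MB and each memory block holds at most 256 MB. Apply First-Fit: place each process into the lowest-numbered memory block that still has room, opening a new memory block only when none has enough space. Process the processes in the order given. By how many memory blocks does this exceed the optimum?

0

First-Fit: [191,21,27] [106,147] [222] [167] [161] [178] [162] [141] → 8 memory blocks.
8 processes exceed 128 MB (half the capacity), and no two of those can share a memory block, so at least 8 memory blocks are needed.
So 8 is already optimal.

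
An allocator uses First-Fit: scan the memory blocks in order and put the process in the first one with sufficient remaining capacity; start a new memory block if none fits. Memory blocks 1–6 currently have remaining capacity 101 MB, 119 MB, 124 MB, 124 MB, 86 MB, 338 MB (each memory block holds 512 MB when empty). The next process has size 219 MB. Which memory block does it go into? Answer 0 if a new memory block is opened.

Memory blocks with room: memory block 6 (338 MB).
The first with room is memory block 6.

6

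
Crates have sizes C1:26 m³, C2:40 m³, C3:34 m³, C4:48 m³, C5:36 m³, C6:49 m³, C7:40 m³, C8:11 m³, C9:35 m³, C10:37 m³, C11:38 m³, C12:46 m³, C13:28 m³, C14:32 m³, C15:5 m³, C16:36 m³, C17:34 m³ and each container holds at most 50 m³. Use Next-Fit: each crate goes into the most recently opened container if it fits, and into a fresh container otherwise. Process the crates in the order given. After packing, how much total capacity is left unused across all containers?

175

C1 (26 m³) → container 1 (remaining 24 m³)
C2 (40 m³) → container 2 (remaining 10 m³)
C3 (34 m³) → container 3 (remaining 16 m³)
C4 (48 m³) → container 4 (remaining 2 m³)
C5 (36 m³) → container 5 (remaining 14 m³)
C6 (49 m³) → container 6 (remaining 1 m³)
C7 (40 m³) → container 7 (remaining 10 m³)
C8 (11 m³) → container 8 (remaining 39 m³)
C9 (35 m³) → container 8 (remaining 4 m³)
C10 (37 m³) → container 9 (remaining 13 m³)
C11 (38 m³) → container 10 (remaining 12 m³)
C12 (46 m³) → container 11 (remaining 4 m³)
C13 (28 m³) → container 12 (remaining 22 m³)
C14 (32 m³) → container 13 (remaining 18 m³)
C15 (5 m³) → container 13 (remaining 13 m³)
C16 (36 m³) → container 14 (remaining 14 m³)
C17 (34 m³) → container 15 (remaining 16 m³)
15 containers × 50 m³ = 750 m³; used 575 m³; unused 175 m³.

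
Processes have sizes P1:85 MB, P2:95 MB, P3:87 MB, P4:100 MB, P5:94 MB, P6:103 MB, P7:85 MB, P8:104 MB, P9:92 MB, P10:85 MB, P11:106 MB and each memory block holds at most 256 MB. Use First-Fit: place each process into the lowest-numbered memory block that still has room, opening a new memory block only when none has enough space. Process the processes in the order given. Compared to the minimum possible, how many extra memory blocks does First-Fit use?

First-Fit: [85,95] [87,100] [94,103] [85,104] [92,85] [106] → 6 memory blocks.
Total size 1036 MB; any packing needs at least ⌈1036/256⌉ = 5 memory blocks.
An optimal packing achieves that bound: [106,104] [103,100] [95,94] [92,87] [85,85,85] → 5 memory blocks.
Excess: 6 − 5 = 1.

1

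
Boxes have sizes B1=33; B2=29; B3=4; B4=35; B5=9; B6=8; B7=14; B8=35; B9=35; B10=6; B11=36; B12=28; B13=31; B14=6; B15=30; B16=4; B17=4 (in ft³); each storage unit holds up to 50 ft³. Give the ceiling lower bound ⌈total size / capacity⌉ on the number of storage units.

Total size = 33 + 29 + 4 + 35 + 9 + 8 + 14 + 35 + 35 + 6 + 36 + 28 + 31 + 6 + 30 + 4 + 4 = 347 ft³.
⌈347 / 50⌉ = 7.

7 storage units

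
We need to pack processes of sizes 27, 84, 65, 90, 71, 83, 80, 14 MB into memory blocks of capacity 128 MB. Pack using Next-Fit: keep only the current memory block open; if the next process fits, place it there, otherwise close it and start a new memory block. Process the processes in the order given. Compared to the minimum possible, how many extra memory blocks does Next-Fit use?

Next-Fit: [27,84] [65] [90] [71] [83] [80,14] → 6 memory blocks.
6 processes exceed 64 MB (half the capacity), and no two of those can share a memory block, so at least 6 memory blocks are needed.
So 6 is already optimal.

0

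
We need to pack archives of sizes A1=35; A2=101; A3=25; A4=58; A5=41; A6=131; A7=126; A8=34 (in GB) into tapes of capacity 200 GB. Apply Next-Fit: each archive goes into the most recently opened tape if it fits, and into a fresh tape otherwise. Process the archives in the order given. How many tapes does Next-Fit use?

A1 (35 GB) → tape 1 (remaining 165 GB)
A2 (101 GB) → tape 1 (remaining 64 GB)
A3 (25 GB) → tape 1 (remaining 39 GB)
A4 (58 GB) → tape 2 (remaining 142 GB)
A5 (41 GB) → tape 2 (remaining 101 GB)
A6 (131 GB) → tape 3 (remaining 69 GB)
A7 (126 GB) → tape 4 (remaining 74 GB)
A8 (34 GB) → tape 4 (remaining 40 GB)
Final tapes: [35,101,25] [58,41] [131] [126,34].

4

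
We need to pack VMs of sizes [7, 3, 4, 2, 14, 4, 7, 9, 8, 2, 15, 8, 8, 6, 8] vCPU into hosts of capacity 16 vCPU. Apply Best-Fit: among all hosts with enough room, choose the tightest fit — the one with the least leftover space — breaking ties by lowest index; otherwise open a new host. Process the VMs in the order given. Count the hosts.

7

Put 7 vCPU in host 1; 9 vCPU remain.
Put 3 vCPU in host 1; 6 vCPU remain.
Put 4 vCPU in host 1; 2 vCPU remain.
Put 2 vCPU in host 1; 0 vCPU remain.
Put 14 vCPU in host 2; 2 vCPU remain.
Put 4 vCPU in host 3; 12 vCPU remain.
Put 7 vCPU in host 3; 5 vCPU remain.
Put 9 vCPU in host 4; 7 vCPU remain.
Put 8 vCPU in host 5; 8 vCPU remain.
Put 2 vCPU in host 2; 0 vCPU remain.
Put 15 vCPU in host 6; 1 vCPU remain.
Put 8 vCPU in host 5; 0 vCPU remain.
Put 8 vCPU in host 7; 8 vCPU remain.
Put 6 vCPU in host 4; 1 vCPU remain.
Put 8 vCPU in host 7; 0 vCPU remain.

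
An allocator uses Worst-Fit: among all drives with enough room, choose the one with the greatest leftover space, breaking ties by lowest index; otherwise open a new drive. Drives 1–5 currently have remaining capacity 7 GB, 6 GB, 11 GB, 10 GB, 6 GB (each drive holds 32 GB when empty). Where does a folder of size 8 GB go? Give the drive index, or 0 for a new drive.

Drives with room: drive 3 (11 GB), drive 4 (10 GB).
Most room is drive 3 with 11 GB free.

3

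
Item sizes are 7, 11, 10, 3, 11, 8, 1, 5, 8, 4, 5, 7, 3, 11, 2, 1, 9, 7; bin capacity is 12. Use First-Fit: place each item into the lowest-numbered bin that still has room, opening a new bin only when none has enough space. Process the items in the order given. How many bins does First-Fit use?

bin 1: place 7, 5 left
bin 2: place 11, 1 left
bin 3: place 10, 2 left
bin 1: place 3, 2 left
bin 4: place 11, 1 left
bin 5: place 8, 4 left
bin 1: place 1, 1 left
bin 6: place 5, 7 left
bin 7: place 8, 4 left
bin 5: place 4, 0 left
bin 6: place 5, 2 left
bin 8: place 7, 5 left
bin 7: place 3, 1 left
bin 9: place 11, 1 left
bin 3: place 2, 0 left
bin 1: place 1, 0 left
bin 10: place 9, 3 left
bin 11: place 7, 5 left

11 bins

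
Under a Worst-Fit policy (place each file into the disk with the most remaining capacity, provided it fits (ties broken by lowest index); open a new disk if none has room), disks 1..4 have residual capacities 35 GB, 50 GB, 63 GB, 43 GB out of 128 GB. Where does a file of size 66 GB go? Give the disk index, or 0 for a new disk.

0

No disk has ≥ 66 GB free, so a new disk is opened.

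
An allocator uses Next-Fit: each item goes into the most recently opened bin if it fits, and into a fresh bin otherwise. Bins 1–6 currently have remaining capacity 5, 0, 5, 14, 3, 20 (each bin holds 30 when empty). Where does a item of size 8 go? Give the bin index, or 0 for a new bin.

Next-Fit only looks at bin 6, which has 20 free.
8 fits there.

6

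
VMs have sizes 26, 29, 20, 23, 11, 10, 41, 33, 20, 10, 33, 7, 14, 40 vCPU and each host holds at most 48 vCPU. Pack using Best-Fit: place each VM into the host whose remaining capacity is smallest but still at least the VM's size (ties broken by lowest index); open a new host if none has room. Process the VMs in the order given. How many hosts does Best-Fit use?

8

Put 26 vCPU in host 1; 22 vCPU remain.
Put 29 vCPU in host 2; 19 vCPU remain.
Put 20 vCPU in host 1; 2 vCPU remain.
Put 23 vCPU in host 3; 25 vCPU remain.
Put 11 vCPU in host 2; 8 vCPU remain.
Put 10 vCPU in host 3; 15 vCPU remain.
Put 41 vCPU in host 4; 7 vCPU remain.
Put 33 vCPU in host 5; 15 vCPU remain.
Put 20 vCPU in host 6; 28 vCPU remain.
Put 10 vCPU in host 3; 5 vCPU remain.
Put 33 vCPU in host 7; 15 vCPU remain.
Put 7 vCPU in host 4; 0 vCPU remain.
Put 14 vCPU in host 5; 1 vCPU remain.
Put 40 vCPU in host 8; 8 vCPU remain.
Final hosts: [26,20] [29,11] [23,10,10] [41,7] [33,14] [20] [33] [40].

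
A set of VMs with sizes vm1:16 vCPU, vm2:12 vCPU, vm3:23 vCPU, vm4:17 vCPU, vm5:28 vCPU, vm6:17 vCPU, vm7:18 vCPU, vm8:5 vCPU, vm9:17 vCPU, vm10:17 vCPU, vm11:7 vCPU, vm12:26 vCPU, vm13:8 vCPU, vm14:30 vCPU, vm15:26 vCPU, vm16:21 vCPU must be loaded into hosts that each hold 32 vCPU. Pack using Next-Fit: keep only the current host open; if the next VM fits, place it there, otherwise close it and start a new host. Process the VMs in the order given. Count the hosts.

13

Put vm1 (16 vCPU) in host 1; 16 vCPU remain.
Put vm2 (12 vCPU) in host 1; 4 vCPU remain.
Put vm3 (23 vCPU) in host 2; 9 vCPU remain.
Put vm4 (17 vCPU) in host 3; 15 vCPU remain.
Put vm5 (28 vCPU) in host 4; 4 vCPU remain.
Put vm6 (17 vCPU) in host 5; 15 vCPU remain.
Put vm7 (18 vCPU) in host 6; 14 vCPU remain.
Put vm8 (5 vCPU) in host 6; 9 vCPU remain.
Put vm9 (17 vCPU) in host 7; 15 vCPU remain.
Put vm10 (17 vCPU) in host 8; 15 vCPU remain.
Put vm11 (7 vCPU) in host 8; 8 vCPU remain.
Put vm12 (26 vCPU) in host 9; 6 vCPU remain.
Put vm13 (8 vCPU) in host 10; 24 vCPU remain.
Put vm14 (30 vCPU) in host 11; 2 vCPU remain.
Put vm15 (26 vCPU) in host 12; 6 vCPU remain.
Put vm16 (21 vCPU) in host 13; 11 vCPU remain.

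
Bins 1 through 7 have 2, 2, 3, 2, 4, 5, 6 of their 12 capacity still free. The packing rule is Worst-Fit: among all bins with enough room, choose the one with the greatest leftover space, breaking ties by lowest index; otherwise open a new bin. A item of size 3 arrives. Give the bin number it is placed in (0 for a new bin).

7

Bins with room: bin 3 (3), bin 5 (4), bin 6 (5), bin 7 (6).
Most room is bin 7 with 6 free.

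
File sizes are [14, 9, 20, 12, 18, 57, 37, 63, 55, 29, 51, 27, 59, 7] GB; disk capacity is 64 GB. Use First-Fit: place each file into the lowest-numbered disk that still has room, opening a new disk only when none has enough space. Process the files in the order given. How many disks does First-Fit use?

Put 14 GB in disk 1; 50 GB remain.
Put 9 GB in disk 1; 41 GB remain.
Put 20 GB in disk 1; 21 GB remain.
Put 12 GB in disk 1; 9 GB remain.
Put 18 GB in disk 2; 46 GB remain.
Put 57 GB in disk 3; 7 GB remain.
Put 37 GB in disk 2; 9 GB remain.
Put 63 GB in disk 4; 1 GB remain.
Put 55 GB in disk 5; 9 GB remain.
Put 29 GB in disk 6; 35 GB remain.
Put 51 GB in disk 7; 13 GB remain.
Put 27 GB in disk 6; 8 GB remain.
Put 59 GB in disk 8; 5 GB remain.
Put 7 GB in disk 1; 2 GB remain.
Final disks: [14,9,20,12,7] [18,37] [57] [63] [55] [29,27] [51] [59].

8 disks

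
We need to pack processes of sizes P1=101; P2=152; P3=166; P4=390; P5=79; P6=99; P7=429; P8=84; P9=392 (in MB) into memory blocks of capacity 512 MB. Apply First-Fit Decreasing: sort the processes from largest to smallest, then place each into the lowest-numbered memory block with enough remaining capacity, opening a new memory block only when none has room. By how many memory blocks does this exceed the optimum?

0

First-Fit Decreasing: [429,79] [392,101] [390,99] [166,152,84] → 4 memory blocks.
Total size 1892 MB; any packing needs at least ⌈1892/512⌉ = 4 memory blocks.
So 4 is already optimal.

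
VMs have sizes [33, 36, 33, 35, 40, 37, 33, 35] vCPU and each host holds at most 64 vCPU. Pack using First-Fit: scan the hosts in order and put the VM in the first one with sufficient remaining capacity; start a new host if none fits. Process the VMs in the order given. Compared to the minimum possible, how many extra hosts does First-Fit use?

First-Fit: [33] [36] [33] [35] [40] [37] [33] [35] → 8 hosts.
8 VMs exceed 32 vCPU (half the capacity), and no two of those can share a host, so at least 8 hosts are needed.
So 8 is already optimal.

0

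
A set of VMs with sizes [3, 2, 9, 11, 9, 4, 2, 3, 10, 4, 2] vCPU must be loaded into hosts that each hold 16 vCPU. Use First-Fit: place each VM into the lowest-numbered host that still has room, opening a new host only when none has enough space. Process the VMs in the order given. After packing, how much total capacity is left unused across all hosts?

Put 3 vCPU in host 1; 13 vCPU remain.
Put 2 vCPU in host 1; 11 vCPU remain.
Put 9 vCPU in host 1; 2 vCPU remain.
Put 11 vCPU in host 2; 5 vCPU remain.
Put 9 vCPU in host 3; 7 vCPU remain.
Put 4 vCPU in host 2; 1 vCPU remain.
Put 2 vCPU in host 1; 0 vCPU remain.
Put 3 vCPU in host 3; 4 vCPU remain.
Put 10 vCPU in host 4; 6 vCPU remain.
Put 4 vCPU in host 3; 0 vCPU remain.
Put 2 vCPU in host 4; 4 vCPU remain.
4 hosts × 16 vCPU = 64 vCPU; used 59 vCPU; unused 5 vCPU.

5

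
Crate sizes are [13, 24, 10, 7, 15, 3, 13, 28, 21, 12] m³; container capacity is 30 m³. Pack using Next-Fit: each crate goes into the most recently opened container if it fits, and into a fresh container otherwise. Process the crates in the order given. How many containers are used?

13 m³ → container 1 (remaining 17 m³)
24 m³ → container 2 (remaining 6 m³)
10 m³ → container 3 (remaining 20 m³)
7 m³ → container 3 (remaining 13 m³)
15 m³ → container 4 (remaining 15 m³)
3 m³ → container 4 (remaining 12 m³)
13 m³ → container 5 (remaining 17 m³)
28 m³ → container 6 (remaining 2 m³)
21 m³ → container 7 (remaining 9 m³)
12 m³ → container 8 (remaining 18 m³)

8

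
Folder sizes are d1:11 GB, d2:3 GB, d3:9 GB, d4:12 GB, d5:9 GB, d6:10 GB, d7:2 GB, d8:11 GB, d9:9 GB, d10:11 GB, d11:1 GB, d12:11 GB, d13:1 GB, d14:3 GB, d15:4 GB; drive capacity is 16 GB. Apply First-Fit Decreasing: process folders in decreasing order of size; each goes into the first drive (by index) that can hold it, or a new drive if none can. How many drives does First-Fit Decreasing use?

9 drives

Sorted descending: 12, 11, 11, 11, 11, 10, 9, 9, 9, 4, 3, 3, 2, 1, 1.
Put 12 GB in drive 1; 4 GB remain.
Put 11 GB in drive 2; 5 GB remain.
Put 11 GB in drive 3; 5 GB remain.
Put 11 GB in drive 4; 5 GB remain.
Put 11 GB in drive 5; 5 GB remain.
Put 10 GB in drive 6; 6 GB remain.
Put 9 GB in drive 7; 7 GB remain.
Put 9 GB in drive 8; 7 GB remain.
Put 9 GB in drive 9; 7 GB remain.
Put 4 GB in drive 1; 0 GB remain.
Put 3 GB in drive 2; 2 GB remain.
Put 3 GB in drive 3; 2 GB remain.
Put 2 GB in drive 2; 0 GB remain.
Put 1 GB in drive 3; 1 GB remain.
Put 1 GB in drive 3; 0 GB remain.
Final drives: [12,4] [11,3,2] [11,3,1,1] [11] [11] [10] [9] [9] [9].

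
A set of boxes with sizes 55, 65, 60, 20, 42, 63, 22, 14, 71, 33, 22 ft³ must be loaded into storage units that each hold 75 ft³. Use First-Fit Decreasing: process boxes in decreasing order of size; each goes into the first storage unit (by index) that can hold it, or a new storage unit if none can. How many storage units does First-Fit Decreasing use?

7 storage units

Sorted descending: 71, 65, 63, 60, 55, 42, 33, 22, 22, 20, 14.
Put 71 ft³ in storage unit 1; 4 ft³ remain.
Put 65 ft³ in storage unit 2; 10 ft³ remain.
Put 63 ft³ in storage unit 3; 12 ft³ remain.
Put 60 ft³ in storage unit 4; 15 ft³ remain.
Put 55 ft³ in storage unit 5; 20 ft³ remain.
Put 42 ft³ in storage unit 6; 33 ft³ remain.
Put 33 ft³ in storage unit 6; 0 ft³ remain.
Put 22 ft³ in storage unit 7; 53 ft³ remain.
Put 22 ft³ in storage unit 7; 31 ft³ remain.
Put 20 ft³ in storage unit 5; 0 ft³ remain.
Put 14 ft³ in storage unit 4; 1 ft³ remain.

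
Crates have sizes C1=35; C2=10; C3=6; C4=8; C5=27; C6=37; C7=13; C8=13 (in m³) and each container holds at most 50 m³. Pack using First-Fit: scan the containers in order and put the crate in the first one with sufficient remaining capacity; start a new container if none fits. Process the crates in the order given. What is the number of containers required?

C1 (35 m³) → container 1 (remaining 15 m³)
C2 (10 m³) → container 1 (remaining 5 m³)
C3 (6 m³) → container 2 (remaining 44 m³)
C4 (8 m³) → container 2 (remaining 36 m³)
C5 (27 m³) → container 2 (remaining 9 m³)
C6 (37 m³) → container 3 (remaining 13 m³)
C7 (13 m³) → container 3 (remaining 0 m³)
C8 (13 m³) → container 4 (remaining 37 m³)

4 containers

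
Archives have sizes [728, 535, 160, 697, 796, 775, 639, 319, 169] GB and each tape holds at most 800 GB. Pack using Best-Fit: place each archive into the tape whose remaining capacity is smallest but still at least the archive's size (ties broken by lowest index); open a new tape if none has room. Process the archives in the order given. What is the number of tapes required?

Put 728 GB in tape 1; 72 GB remain.
Put 535 GB in tape 2; 265 GB remain.
Put 160 GB in tape 2; 105 GB remain.
Put 697 GB in tape 3; 103 GB remain.
Put 796 GB in tape 4; 4 GB remain.
Put 775 GB in tape 5; 25 GB remain.
Put 639 GB in tape 6; 161 GB remain.
Put 319 GB in tape 7; 481 GB remain.
Put 169 GB in tape 7; 312 GB remain.

7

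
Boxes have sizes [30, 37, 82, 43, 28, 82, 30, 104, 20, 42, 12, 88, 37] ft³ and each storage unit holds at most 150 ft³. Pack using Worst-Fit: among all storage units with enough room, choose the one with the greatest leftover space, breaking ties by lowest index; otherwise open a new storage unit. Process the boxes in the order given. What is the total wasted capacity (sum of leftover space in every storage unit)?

Put 30 ft³ in storage unit 1; 120 ft³ remain.
Put 37 ft³ in storage unit 1; 83 ft³ remain.
Put 82 ft³ in storage unit 1; 1 ft³ remain.
Put 43 ft³ in storage unit 2; 107 ft³ remain.
Put 28 ft³ in storage unit 2; 79 ft³ remain.
Put 82 ft³ in storage unit 3; 68 ft³ remain.
Put 30 ft³ in storage unit 2; 49 ft³ remain.
Put 104 ft³ in storage unit 4; 46 ft³ remain.
Put 20 ft³ in storage unit 3; 48 ft³ remain.
Put 42 ft³ in storage unit 2; 7 ft³ remain.
Put 12 ft³ in storage unit 3; 36 ft³ remain.
Put 88 ft³ in storage unit 5; 62 ft³ remain.
Put 37 ft³ in storage unit 5; 25 ft³ remain.
5 storage units × 150 ft³ = 750 ft³; used 635 ft³; unused 115 ft³.

115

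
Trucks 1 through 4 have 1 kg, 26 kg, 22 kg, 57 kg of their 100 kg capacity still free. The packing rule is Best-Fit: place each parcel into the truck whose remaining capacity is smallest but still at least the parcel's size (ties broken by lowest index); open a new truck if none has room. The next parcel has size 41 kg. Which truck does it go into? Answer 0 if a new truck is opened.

4

Trucks with room: truck 4 (57 kg).
Tightest fit is truck 4 with 57 kg free.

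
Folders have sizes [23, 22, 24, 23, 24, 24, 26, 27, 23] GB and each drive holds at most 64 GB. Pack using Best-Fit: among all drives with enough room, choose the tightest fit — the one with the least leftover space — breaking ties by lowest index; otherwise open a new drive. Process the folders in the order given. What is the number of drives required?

5

23 GB → drive 1 (remaining 41 GB)
22 GB → drive 1 (remaining 19 GB)
24 GB → drive 2 (remaining 40 GB)
23 GB → drive 2 (remaining 17 GB)
24 GB → drive 3 (remaining 40 GB)
24 GB → drive 3 (remaining 16 GB)
26 GB → drive 4 (remaining 38 GB)
27 GB → drive 4 (remaining 11 GB)
23 GB → drive 5 (remaining 41 GB)
Final drives: [23,22] [24,23] [24,24] [26,27] [23].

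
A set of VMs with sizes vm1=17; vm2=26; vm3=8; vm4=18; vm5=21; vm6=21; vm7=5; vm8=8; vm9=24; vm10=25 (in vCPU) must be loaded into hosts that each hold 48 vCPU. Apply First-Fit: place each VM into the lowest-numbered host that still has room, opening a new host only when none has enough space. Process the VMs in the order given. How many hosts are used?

Put vm1 (17 vCPU) in host 1; 31 vCPU remain.
Put vm2 (26 vCPU) in host 1; 5 vCPU remain.
Put vm3 (8 vCPU) in host 2; 40 vCPU remain.
Put vm4 (18 vCPU) in host 2; 22 vCPU remain.
Put vm5 (21 vCPU) in host 2; 1 vCPU remain.
Put vm6 (21 vCPU) in host 3; 27 vCPU remain.
Put vm7 (5 vCPU) in host 1; 0 vCPU remain.
Put vm8 (8 vCPU) in host 3; 19 vCPU remain.
Put vm9 (24 vCPU) in host 4; 24 vCPU remain.
Put vm10 (25 vCPU) in host 5; 23 vCPU remain.
Final hosts: [17,26,5] [8,18,21] [21,8] [24] [25].

5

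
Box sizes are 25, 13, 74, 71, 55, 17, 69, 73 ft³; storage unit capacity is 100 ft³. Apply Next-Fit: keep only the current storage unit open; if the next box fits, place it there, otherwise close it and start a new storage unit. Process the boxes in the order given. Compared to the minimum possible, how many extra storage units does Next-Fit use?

Next-Fit: [25,13] [74] [71] [55,17] [69] [73] → 6 storage units.
5 boxes exceed 50 ft³ (half the capacity), and no two of those can share a storage unit, so at least 5 storage units are needed.
An optimal packing achieves that bound: [74,25] [73,17] [71,13] [69] [55] → 5 storage units.
Excess: 6 − 5 = 1.

1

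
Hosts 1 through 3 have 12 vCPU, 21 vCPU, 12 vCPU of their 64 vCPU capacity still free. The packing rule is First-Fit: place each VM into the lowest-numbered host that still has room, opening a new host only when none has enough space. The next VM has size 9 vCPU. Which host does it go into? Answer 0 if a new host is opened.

1

Hosts with room: host 1 (12 vCPU), host 2 (21 vCPU), host 3 (12 vCPU).
The first with room is host 1.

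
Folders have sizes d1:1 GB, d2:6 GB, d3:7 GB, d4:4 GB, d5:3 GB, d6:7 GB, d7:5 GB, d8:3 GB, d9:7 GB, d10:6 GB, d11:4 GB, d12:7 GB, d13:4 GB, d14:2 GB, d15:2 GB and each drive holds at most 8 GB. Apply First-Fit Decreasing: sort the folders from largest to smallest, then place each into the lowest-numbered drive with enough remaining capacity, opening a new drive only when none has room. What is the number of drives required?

Sorted descending: 7, 7, 7, 7, 6, 6, 5, 4, 4, 4, 3, 3, 2, 2, 1.
drive 1: place 7 GB, 1 GB left
drive 2: place 7 GB, 1 GB left
drive 3: place 7 GB, 1 GB left
drive 4: place 7 GB, 1 GB left
drive 5: place 6 GB, 2 GB left
drive 6: place 6 GB, 2 GB left
drive 7: place 5 GB, 3 GB left
drive 8: place 4 GB, 4 GB left
drive 8: place 4 GB, 0 GB left
drive 9: place 4 GB, 4 GB left
drive 7: place 3 GB, 0 GB left
drive 9: place 3 GB, 1 GB left
drive 5: place 2 GB, 0 GB left
drive 6: place 2 GB, 0 GB left
drive 1: place 1 GB, 0 GB left
Final drives: [7,1] [7] [7] [7] [6,2] [6,2] [5,3] [4,4] [4,3].

9 drives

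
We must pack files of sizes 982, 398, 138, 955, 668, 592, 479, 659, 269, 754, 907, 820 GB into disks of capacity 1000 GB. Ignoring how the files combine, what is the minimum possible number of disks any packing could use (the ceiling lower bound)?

Total size = 982 + 398 + 138 + 955 + 668 + 592 + 479 + 659 + 269 + 754 + 907 + 820 = 7621 GB.
⌈7621 / 1000⌉ = 8.

8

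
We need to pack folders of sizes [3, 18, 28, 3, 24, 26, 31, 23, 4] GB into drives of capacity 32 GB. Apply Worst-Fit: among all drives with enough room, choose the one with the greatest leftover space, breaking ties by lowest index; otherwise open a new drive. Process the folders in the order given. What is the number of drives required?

6

Put 3 GB in drive 1; 29 GB remain.
Put 18 GB in drive 1; 11 GB remain.
Put 28 GB in drive 2; 4 GB remain.
Put 3 GB in drive 1; 8 GB remain.
Put 24 GB in drive 3; 8 GB remain.
Put 26 GB in drive 4; 6 GB remain.
Put 31 GB in drive 5; 1 GB remain.
Put 23 GB in drive 6; 9 GB remain.
Put 4 GB in drive 6; 5 GB remain.
Final drives: [3,18,3] [28] [24] [26] [31] [23,4].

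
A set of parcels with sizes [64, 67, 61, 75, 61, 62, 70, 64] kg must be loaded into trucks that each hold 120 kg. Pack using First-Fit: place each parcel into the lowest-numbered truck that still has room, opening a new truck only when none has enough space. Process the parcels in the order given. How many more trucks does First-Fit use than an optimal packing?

0

First-Fit: [64] [67] [61] [75] [61] [62] [70] [64] → 8 trucks.
8 parcels exceed 60 kg (half the capacity), and no two of those can share a truck, so at least 8 trucks are needed.
So 8 is already optimal.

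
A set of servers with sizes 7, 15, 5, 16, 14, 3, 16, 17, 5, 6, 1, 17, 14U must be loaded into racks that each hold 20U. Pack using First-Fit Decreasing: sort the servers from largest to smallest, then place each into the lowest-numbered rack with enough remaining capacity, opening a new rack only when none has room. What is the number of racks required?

Sorted descending: 17, 17, 16, 16, 15, 14, 14, 7, 6, 5, 5, 3, 1.
Put 17U in rack 1; 3U remain.
Put 17U in rack 2; 3U remain.
Put 16U in rack 3; 4U remain.
Put 16U in rack 4; 4U remain.
Put 15U in rack 5; 5U remain.
Put 14U in rack 6; 6U remain.
Put 14U in rack 7; 6U remain.
Put 7U in rack 8; 13U remain.
Put 6U in rack 6; 0U remain.
Put 5U in rack 5; 0U remain.
Put 5U in rack 7; 1U remain.
Put 3U in rack 1; 0U remain.
Put 1U in rack 2; 2U remain.

8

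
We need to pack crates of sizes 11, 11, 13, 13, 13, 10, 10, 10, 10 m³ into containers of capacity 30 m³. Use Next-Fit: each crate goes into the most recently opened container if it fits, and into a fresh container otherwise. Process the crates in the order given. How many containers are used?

11 m³ → container 1 (remaining 19 m³)
11 m³ → container 1 (remaining 8 m³)
13 m³ → container 2 (remaining 17 m³)
13 m³ → container 2 (remaining 4 m³)
13 m³ → container 3 (remaining 17 m³)
10 m³ → container 3 (remaining 7 m³)
10 m³ → container 4 (remaining 20 m³)
10 m³ → container 4 (remaining 10 m³)
10 m³ → container 4 (remaining 0 m³)
Final containers: [11,11] [13,13] [13,10] [10,10,10].

4 containers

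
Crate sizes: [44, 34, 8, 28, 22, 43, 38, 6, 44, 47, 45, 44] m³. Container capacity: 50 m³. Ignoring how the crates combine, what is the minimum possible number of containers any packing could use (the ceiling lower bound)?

9 containers

Total size = 44 + 34 + 8 + 28 + 22 + 43 + 38 + 6 + 44 + 47 + 45 + 44 = 403 m³.
⌈403 / 50⌉ = 9.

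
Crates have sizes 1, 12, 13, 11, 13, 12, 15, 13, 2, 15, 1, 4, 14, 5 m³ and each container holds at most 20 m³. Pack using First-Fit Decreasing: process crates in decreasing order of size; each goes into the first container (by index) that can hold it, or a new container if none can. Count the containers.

9

Sorted descending: 15, 15, 14, 13, 13, 13, 12, 12, 11, 5, 4, 2, 1, 1.
container 1: place 15 m³, 5 m³ left
container 2: place 15 m³, 5 m³ left
container 3: place 14 m³, 6 m³ left
container 4: place 13 m³, 7 m³ left
container 5: place 13 m³, 7 m³ left
container 6: place 13 m³, 7 m³ left
container 7: place 12 m³, 8 m³ left
container 8: place 12 m³, 8 m³ left
container 9: place 11 m³, 9 m³ left
container 1: place 5 m³, 0 m³ left
container 2: place 4 m³, 1 m³ left
container 3: place 2 m³, 4 m³ left
container 2: place 1 m³, 0 m³ left
container 3: place 1 m³, 3 m³ left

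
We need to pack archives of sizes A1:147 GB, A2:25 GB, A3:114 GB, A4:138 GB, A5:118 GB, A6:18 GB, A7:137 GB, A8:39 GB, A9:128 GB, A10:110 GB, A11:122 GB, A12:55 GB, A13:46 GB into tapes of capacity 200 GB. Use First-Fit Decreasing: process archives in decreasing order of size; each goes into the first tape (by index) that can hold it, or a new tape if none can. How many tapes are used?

8

Sorted descending: 147, 138, 137, 128, 122, 118, 114, 110, 55, 46, 39, 25, 18.
147 GB → tape 1 (remaining 53 GB)
138 GB → tape 2 (remaining 62 GB)
137 GB → tape 3 (remaining 63 GB)
128 GB → tape 4 (remaining 72 GB)
122 GB → tape 5 (remaining 78 GB)
118 GB → tape 6 (remaining 82 GB)
114 GB → tape 7 (remaining 86 GB)
110 GB → tape 8 (remaining 90 GB)
55 GB → tape 2 (remaining 7 GB)
46 GB → tape 1 (remaining 7 GB)
39 GB → tape 3 (remaining 24 GB)
25 GB → tape 4 (remaining 47 GB)
18 GB → tape 3 (remaining 6 GB)
Final tapes: [147,46] [138,55] [137,39,18] [128,25] [122] [118] [114] [110].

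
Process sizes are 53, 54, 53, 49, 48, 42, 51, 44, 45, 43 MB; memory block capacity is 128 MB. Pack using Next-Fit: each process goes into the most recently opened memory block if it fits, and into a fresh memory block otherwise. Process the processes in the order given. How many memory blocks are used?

5

memory block 1: place 53 MB, 75 MB left
memory block 1: place 54 MB, 21 MB left
memory block 2: place 53 MB, 75 MB left
memory block 2: place 49 MB, 26 MB left
memory block 3: place 48 MB, 80 MB left
memory block 3: place 42 MB, 38 MB left
memory block 4: place 51 MB, 77 MB left
memory block 4: place 44 MB, 33 MB left
memory block 5: place 45 MB, 83 MB left
memory block 5: place 43 MB, 40 MB left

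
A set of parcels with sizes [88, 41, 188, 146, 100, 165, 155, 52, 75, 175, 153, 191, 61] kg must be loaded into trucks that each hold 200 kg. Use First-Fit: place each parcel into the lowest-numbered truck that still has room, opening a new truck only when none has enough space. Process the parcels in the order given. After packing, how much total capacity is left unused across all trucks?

410

88 kg → truck 1 (remaining 112 kg)
41 kg → truck 1 (remaining 71 kg)
188 kg → truck 2 (remaining 12 kg)
146 kg → truck 3 (remaining 54 kg)
100 kg → truck 4 (remaining 100 kg)
165 kg → truck 5 (remaining 35 kg)
155 kg → truck 6 (remaining 45 kg)
52 kg → truck 1 (remaining 19 kg)
75 kg → truck 4 (remaining 25 kg)
175 kg → truck 7 (remaining 25 kg)
153 kg → truck 8 (remaining 47 kg)
191 kg → truck 9 (remaining 9 kg)
61 kg → truck 10 (remaining 139 kg)
10 trucks × 200 kg = 2000 kg; used 1590 kg; unused 410 kg.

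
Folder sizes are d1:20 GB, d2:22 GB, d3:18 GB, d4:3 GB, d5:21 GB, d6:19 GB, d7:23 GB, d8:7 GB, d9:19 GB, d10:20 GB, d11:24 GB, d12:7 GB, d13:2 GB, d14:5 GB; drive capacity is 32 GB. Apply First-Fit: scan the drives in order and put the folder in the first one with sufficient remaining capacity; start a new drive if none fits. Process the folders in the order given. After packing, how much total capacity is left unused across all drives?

drive 1: place d1 (20 GB), 12 GB left
drive 2: place d2 (22 GB), 10 GB left
drive 3: place d3 (18 GB), 14 GB left
drive 1: place d4 (3 GB), 9 GB left
drive 4: place d5 (21 GB), 11 GB left
drive 5: place d6 (19 GB), 13 GB left
drive 6: place d7 (23 GB), 9 GB left
drive 1: place d8 (7 GB), 2 GB left
drive 7: place d9 (19 GB), 13 GB left
drive 8: place d10 (20 GB), 12 GB left
drive 9: place d11 (24 GB), 8 GB left
drive 2: place d12 (7 GB), 3 GB left
drive 1: place d13 (2 GB), 0 GB left
drive 3: place d14 (5 GB), 9 GB left
9 drives × 32 GB = 288 GB; used 210 GB; unused 78 GB.

78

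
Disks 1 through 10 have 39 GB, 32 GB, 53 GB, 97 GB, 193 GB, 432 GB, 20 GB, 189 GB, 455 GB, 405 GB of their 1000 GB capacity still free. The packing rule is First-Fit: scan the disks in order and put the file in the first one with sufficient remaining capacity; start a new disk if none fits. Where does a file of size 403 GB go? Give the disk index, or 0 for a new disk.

Disks with room: disk 6 (432 GB), disk 9 (455 GB), disk 10 (405 GB).
The first with room is disk 6.

6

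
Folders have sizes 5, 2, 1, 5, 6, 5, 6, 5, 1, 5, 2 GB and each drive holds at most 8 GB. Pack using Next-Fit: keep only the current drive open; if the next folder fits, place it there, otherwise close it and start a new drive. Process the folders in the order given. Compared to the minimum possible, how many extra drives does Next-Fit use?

0

Next-Fit: [5,2,1] [5] [6] [5] [6] [5,1] [5,2] → 7 drives.
7 folders exceed 4 GB (half the capacity), and no two of those can share a drive, so at least 7 drives are needed.
So 7 is already optimal.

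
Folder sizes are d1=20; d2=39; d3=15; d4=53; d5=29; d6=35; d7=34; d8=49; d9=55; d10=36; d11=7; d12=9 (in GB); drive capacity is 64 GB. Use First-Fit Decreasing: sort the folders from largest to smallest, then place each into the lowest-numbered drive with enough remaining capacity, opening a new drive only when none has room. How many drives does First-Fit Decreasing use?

Sorted descending: 55, 53, 49, 39, 36, 35, 34, 29, 20, 15, 9, 7.
drive 1: place 55 GB, 9 GB left
drive 2: place 53 GB, 11 GB left
drive 3: place 49 GB, 15 GB left
drive 4: place 39 GB, 25 GB left
drive 5: place 36 GB, 28 GB left
drive 6: place 35 GB, 29 GB left
drive 7: place 34 GB, 30 GB left
drive 6: place 29 GB, 0 GB left
drive 4: place 20 GB, 5 GB left
drive 3: place 15 GB, 0 GB left
drive 1: place 9 GB, 0 GB left
drive 2: place 7 GB, 4 GB left

7 drives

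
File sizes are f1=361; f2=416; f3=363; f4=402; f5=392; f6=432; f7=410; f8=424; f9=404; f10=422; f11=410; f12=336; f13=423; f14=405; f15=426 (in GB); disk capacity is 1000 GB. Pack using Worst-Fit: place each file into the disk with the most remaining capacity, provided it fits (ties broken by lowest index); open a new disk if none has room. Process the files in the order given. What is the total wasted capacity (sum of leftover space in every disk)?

Put f1 (361 GB) in disk 1; 639 GB remain.
Put f2 (416 GB) in disk 1; 223 GB remain.
Put f3 (363 GB) in disk 2; 637 GB remain.
Put f4 (402 GB) in disk 2; 235 GB remain.
Put f5 (392 GB) in disk 3; 608 GB remain.
Put f6 (432 GB) in disk 3; 176 GB remain.
Put f7 (410 GB) in disk 4; 590 GB remain.
Put f8 (424 GB) in disk 4; 166 GB remain.
Put f9 (404 GB) in disk 5; 596 GB remain.
Put f10 (422 GB) in disk 5; 174 GB remain.
Put f11 (410 GB) in disk 6; 590 GB remain.
Put f12 (336 GB) in disk 6; 254 GB remain.
Put f13 (423 GB) in disk 7; 577 GB remain.
Put f14 (405 GB) in disk 7; 172 GB remain.
Put f15 (426 GB) in disk 8; 574 GB remain.
8 disks × 1000 GB = 8000 GB; used 6026 GB; unused 1974 GB.

1974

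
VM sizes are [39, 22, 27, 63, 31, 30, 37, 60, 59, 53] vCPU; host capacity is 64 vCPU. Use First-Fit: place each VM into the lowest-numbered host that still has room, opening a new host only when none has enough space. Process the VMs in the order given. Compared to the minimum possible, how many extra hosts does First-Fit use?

1

First-Fit: [39,22] [27,31] [63] [30] [37] [60] [59] [53] → 8 hosts.
Total size 421 vCPU; any packing needs at least ⌈421/64⌉ = 7 hosts.
An optimal packing achieves that bound: [63] [60] [59] [53] [39,22] [37,27] [31,30] → 7 hosts.
Excess: 8 − 7 = 1.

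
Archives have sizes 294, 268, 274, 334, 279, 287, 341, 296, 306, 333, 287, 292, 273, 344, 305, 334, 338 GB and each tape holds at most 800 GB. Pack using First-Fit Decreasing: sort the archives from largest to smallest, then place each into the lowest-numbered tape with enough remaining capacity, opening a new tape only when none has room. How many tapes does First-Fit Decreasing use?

9

Sorted descending: 344, 341, 338, 334, 334, 333, 306, 305, 296, 294, 292, 287, 287, 279, 274, 273, 268.
Put 344 GB in tape 1; 456 GB remain.
Put 341 GB in tape 1; 115 GB remain.
Put 338 GB in tape 2; 462 GB remain.
Put 334 GB in tape 2; 128 GB remain.
Put 334 GB in tape 3; 466 GB remain.
Put 333 GB in tape 3; 133 GB remain.
Put 306 GB in tape 4; 494 GB remain.
Put 305 GB in tape 4; 189 GB remain.
Put 296 GB in tape 5; 504 GB remain.
Put 294 GB in tape 5; 210 GB remain.
Put 292 GB in tape 6; 508 GB remain.
Put 287 GB in tape 6; 221 GB remain.
Put 287 GB in tape 7; 513 GB remain.
Put 279 GB in tape 7; 234 GB remain.
Put 274 GB in tape 8; 526 GB remain.
Put 273 GB in tape 8; 253 GB remain.
Put 268 GB in tape 9; 532 GB remain.
Final tapes: [344,341] [338,334] [334,333] [306,305] [296,294] [292,287] [287,279] [274,273] [268].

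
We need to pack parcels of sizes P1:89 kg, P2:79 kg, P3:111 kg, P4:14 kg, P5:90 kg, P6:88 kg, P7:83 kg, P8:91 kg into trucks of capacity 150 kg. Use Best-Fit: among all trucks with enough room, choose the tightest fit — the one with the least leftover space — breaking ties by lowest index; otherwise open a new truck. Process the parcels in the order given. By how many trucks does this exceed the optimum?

Best-Fit: [89] [79] [111,14] [90] [88] [83] [91] → 7 trucks.
7 parcels exceed 75 kg (half the capacity), and no two of those can share a truck, so at least 7 trucks are needed.
So 7 is already optimal.

0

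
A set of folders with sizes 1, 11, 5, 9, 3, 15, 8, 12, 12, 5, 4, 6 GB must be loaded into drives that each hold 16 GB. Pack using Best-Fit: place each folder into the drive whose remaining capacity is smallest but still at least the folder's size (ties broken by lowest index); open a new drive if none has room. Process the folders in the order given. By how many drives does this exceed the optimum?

1

Best-Fit: [1,11,3] [5,9] [15] [8,5] [12,4] [12] [6] → 7 drives.
Total size 91 GB; any packing needs at least ⌈91/16⌉ = 6 drives.
An optimal packing achieves that bound: [15,1] [12,4] [12,3] [11,5] [9,6] [8,5] → 6 drives.
Excess: 7 − 6 = 1.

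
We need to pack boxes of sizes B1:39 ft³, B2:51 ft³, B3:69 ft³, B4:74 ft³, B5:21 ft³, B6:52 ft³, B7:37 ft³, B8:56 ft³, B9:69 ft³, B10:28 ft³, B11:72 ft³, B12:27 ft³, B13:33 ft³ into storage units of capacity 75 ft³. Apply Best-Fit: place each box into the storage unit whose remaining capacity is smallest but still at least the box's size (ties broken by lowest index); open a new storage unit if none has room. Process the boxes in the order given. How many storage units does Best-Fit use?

Put B1 (39 ft³) in storage unit 1; 36 ft³ remain.
Put B2 (51 ft³) in storage unit 2; 24 ft³ remain.
Put B3 (69 ft³) in storage unit 3; 6 ft³ remain.
Put B4 (74 ft³) in storage unit 4; 1 ft³ remain.
Put B5 (21 ft³) in storage unit 2; 3 ft³ remain.
Put B6 (52 ft³) in storage unit 5; 23 ft³ remain.
Put B7 (37 ft³) in storage unit 6; 38 ft³ remain.
Put B8 (56 ft³) in storage unit 7; 19 ft³ remain.
Put B9 (69 ft³) in storage unit 8; 6 ft³ remain.
Put B10 (28 ft³) in storage unit 1; 8 ft³ remain.
Put B11 (72 ft³) in storage unit 9; 3 ft³ remain.
Put B12 (27 ft³) in storage unit 6; 11 ft³ remain.
Put B13 (33 ft³) in storage unit 10; 42 ft³ remain.
Final storage units: [39,28] [51,21] [69] [74] [52] [37,27] [56] [69] [72] [33].

10 storage units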